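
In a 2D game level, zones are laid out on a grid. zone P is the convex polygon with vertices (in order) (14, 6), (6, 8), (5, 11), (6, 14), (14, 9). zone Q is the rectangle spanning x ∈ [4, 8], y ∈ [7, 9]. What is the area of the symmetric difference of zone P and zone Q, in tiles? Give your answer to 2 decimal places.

41.67

|zone P| = 39, |zone Q| = 8, |zone P∩zone Q| = 2.6667.
|zone P △ zone Q| = |zone P| + |zone Q| − 2·|zone P∩zone Q| = 39 + 8 − 5.3333 = 41.67.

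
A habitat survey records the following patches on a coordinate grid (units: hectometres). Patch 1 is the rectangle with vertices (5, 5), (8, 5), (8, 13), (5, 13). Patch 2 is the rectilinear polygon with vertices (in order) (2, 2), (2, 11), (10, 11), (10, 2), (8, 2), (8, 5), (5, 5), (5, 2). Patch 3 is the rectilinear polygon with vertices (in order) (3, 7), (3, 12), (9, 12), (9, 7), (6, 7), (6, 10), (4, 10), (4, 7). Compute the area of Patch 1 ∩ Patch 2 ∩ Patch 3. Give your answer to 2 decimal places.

9.00

The intersection is the polygon with vertices (5,11), (8,11), (8,7), (6,7), (6,10), (5,10).
By the shoelace formula its area is 9.00.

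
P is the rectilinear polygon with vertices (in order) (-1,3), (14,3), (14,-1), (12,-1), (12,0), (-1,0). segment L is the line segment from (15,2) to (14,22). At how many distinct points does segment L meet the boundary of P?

The segment lies entirely outside P and never meets its boundary.

0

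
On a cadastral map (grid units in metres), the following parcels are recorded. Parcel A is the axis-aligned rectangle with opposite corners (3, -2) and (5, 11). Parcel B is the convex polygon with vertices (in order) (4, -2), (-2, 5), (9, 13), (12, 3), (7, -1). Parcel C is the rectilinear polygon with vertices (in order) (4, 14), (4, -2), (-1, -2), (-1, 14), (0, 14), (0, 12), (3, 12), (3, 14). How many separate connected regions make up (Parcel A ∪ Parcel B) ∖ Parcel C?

2

(Parcel A ∪ Parcel B) ∖ Parcel C splits into 2 disjoint pieces (area 80.8485, area 0.947).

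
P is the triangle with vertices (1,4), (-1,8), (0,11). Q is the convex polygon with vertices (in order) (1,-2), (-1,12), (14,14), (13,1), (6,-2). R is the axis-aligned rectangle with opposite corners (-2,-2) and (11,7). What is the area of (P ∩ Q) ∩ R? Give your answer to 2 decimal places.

1.54

The region (P ∩ Q) ∩ R is the polygon with vertices (-0.286,7), (0.571,7), (1,4), (-0.2,6.4).
By the shoelace formula its area is 1.54.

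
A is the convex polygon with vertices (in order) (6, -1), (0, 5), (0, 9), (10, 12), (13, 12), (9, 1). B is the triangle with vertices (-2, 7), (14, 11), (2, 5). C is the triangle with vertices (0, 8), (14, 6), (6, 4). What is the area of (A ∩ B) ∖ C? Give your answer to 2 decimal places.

16.78

|A ∩ B| = 22.1875.
|(A ∩ B) ∩ C| = 5.4055.
|(A ∩ B) ∖ C| = 22.1875 − 5.4055 = 16.78.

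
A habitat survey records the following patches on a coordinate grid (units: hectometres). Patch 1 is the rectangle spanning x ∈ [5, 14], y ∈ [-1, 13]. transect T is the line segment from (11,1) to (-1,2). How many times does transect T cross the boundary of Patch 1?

The segment meets the boundary at (5,1.5).

1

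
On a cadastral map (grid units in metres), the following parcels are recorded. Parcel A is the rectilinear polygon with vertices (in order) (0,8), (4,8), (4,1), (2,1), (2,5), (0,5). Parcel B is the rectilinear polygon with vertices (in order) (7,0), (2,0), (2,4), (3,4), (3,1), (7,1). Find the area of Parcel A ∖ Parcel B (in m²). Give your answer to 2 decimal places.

|Parcel A| = 20, |Parcel A∩Parcel B| = 3.
|Parcel A ∖ Parcel B| = |Parcel A| − |Parcel A∩Parcel B| = 20 − 3 = 17.00.

17.00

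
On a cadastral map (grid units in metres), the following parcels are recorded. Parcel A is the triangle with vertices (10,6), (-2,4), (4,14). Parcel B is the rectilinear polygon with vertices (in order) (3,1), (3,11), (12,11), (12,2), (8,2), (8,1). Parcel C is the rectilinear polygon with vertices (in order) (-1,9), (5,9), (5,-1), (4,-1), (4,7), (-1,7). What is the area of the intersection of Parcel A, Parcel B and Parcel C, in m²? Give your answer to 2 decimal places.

The intersection is the polygon with vertices (3,9), (5,9), (5,5.167), (4,5), (4,7), (3,7).
By the shoelace formula its area is 5.92.

5.92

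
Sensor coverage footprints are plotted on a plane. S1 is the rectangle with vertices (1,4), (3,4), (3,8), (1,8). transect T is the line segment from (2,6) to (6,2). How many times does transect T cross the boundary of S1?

1

The segment meets the boundary at (3,5).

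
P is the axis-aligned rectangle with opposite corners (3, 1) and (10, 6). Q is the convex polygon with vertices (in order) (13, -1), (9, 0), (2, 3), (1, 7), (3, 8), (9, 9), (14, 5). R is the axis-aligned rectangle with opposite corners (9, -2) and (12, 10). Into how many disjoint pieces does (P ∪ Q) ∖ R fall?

(P ∪ Q) ∖ R splits into 2 disjoint pieces (area 53.381, area 10.475).

2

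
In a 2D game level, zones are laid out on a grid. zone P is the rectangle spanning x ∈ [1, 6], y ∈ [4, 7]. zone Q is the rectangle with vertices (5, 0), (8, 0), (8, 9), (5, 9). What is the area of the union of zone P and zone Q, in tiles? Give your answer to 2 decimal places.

By inclusion–exclusion:
Individual areas: |zone P| = 15, |zone Q| = 27.
|zone P∩zone Q|: x∈[5,6], y∈[4,7] → 1·3 = 3.
|zone P ∪ zone Q| = 42 − 3 = 39.00.

39.00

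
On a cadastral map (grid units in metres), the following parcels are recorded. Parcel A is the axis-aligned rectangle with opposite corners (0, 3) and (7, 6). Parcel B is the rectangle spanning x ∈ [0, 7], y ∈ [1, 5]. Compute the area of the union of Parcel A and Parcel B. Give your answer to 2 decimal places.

By inclusion–exclusion:
Individual areas: |Parcel A| = 21, |Parcel B| = 28.
|Parcel A∩Parcel B|: x∈[0,7], y∈[3,5] → 7·2 = 14.
|Parcel A ∪ Parcel B| = 49 − 14 = 35.00.

35.00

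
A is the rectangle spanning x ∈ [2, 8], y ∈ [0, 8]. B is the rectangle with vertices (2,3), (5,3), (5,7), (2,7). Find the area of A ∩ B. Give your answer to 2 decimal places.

12.00

|A∩B|: x∈[2,5], y∈[3,7] → 3·4 = 12.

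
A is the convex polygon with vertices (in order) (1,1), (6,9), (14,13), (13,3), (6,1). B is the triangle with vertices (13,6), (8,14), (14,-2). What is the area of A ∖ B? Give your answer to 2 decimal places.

74.62

|A| = 86, |A∩B| = 11.3781.
|A ∖ B| = |A| − |A∩B| = 86 − 11.3781 = 74.62.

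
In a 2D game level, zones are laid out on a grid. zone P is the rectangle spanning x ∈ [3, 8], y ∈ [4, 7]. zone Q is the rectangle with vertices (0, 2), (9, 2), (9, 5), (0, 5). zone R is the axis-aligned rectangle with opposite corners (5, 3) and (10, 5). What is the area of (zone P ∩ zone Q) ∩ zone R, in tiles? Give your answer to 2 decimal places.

3.00

The region (zone P ∩ zone Q) ∩ zone R is the polygon with vertices (5,4), (5,5), (8,5), (8,4).
By the shoelace formula its area is 3.00.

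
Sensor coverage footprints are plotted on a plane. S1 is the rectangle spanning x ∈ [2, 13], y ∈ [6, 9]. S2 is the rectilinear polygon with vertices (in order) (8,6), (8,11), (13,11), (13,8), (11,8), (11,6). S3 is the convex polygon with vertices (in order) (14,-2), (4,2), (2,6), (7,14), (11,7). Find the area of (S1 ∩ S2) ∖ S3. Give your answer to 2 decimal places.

3.14

|S1 ∩ S2| = 11.
|(S1 ∩ S2) ∩ S3| = 7.8571.
|(S1 ∩ S2) ∖ S3| = 11 − 7.8571 = 3.14.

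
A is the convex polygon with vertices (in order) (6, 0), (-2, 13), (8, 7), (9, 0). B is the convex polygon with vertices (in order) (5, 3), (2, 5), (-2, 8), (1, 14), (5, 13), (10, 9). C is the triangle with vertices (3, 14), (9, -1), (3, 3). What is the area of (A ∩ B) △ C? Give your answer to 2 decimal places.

32.74

|A ∩ B| = 32.0764.
|(A ∩ B) ∩ C| = 16.1679.
|(A ∩ B) △ C| = 32.0764 + 33 − 32.3359 = 32.74.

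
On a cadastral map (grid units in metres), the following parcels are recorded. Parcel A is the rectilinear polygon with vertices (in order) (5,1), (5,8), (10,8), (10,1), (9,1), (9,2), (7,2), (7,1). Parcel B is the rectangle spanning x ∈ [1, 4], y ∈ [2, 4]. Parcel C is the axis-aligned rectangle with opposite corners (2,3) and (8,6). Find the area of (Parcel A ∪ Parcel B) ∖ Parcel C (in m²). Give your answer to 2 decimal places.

28.00

|Parcel A ∪ Parcel B| = 39.
|(Parcel A ∪ Parcel B) ∩ Parcel C| = 11.
|(Parcel A ∪ Parcel B) ∖ Parcel C| = 39 − 11 = 28.00.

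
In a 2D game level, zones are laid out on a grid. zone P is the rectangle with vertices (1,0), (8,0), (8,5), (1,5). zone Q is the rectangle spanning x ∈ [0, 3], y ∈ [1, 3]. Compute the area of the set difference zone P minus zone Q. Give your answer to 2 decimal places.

|zone P∩zone Q|: x∈[1,3], y∈[1,3] → 2·2 = 4.
|zone P| = 35.
|zone P ∖ zone Q| = |zone P| − |zone P∩zone Q| = 35 − 4 = 31.00.

31.00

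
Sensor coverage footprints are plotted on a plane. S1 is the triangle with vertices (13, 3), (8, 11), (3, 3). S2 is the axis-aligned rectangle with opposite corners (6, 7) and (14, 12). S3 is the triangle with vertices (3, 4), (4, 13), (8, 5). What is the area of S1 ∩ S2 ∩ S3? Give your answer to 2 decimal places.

The intersection is the polygon with vertices (6,7), (6,7.8), (6.333,8.333), (7,7).
By the shoelace formula its area is 0.80.

0.80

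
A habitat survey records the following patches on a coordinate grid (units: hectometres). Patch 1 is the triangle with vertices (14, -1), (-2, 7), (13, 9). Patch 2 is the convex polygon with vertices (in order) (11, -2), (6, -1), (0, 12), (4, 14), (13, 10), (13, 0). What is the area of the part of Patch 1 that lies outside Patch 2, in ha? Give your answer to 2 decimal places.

12.03

|Patch 1| = 76, |Patch 1∩Patch 2| = 63.9705.
|Patch 1 ∖ Patch 2| = |Patch 1| − |Patch 1∩Patch 2| = 76 − 63.9705 = 12.03.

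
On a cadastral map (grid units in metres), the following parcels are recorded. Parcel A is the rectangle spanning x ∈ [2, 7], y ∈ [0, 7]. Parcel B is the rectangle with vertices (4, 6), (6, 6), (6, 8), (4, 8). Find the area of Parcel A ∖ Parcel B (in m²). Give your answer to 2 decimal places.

33.00

|Parcel A∩Parcel B|: x∈[4,6], y∈[6,7] → 2·1 = 2.
|Parcel A| = 35.
|Parcel A ∖ Parcel B| = |Parcel A| − |Parcel A∩Parcel B| = 35 − 2 = 33.00.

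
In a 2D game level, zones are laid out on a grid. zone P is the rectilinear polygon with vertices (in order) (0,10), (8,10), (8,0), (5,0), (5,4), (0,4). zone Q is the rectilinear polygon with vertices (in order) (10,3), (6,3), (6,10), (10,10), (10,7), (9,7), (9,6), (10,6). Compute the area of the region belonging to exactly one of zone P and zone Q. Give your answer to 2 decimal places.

59.00

|zone P| = 60, |zone Q| = 27, |zone P∩zone Q| = 14.
|zone P △ zone Q| = |zone P| + |zone Q| − 2·|zone P∩zone Q| = 60 + 27 − 28 = 59.00.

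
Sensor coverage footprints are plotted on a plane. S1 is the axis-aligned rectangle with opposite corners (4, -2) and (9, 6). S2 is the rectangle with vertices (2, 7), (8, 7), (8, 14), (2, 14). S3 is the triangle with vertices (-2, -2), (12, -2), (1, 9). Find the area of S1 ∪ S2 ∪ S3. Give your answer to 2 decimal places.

By inclusion–exclusion:
Individual areas: |S1| = 40, |S2| = 42, |S3| = 77.
|S1∩S2| = 0 (no overlap).
|S1∩S3| = 27.5.
|S2∩S3| = 0.5.
|S1∩S2∩S3| = 0.
|S1 ∪ S2 ∪ S3| = 159 − 28 + 0 = 131.00.

131.00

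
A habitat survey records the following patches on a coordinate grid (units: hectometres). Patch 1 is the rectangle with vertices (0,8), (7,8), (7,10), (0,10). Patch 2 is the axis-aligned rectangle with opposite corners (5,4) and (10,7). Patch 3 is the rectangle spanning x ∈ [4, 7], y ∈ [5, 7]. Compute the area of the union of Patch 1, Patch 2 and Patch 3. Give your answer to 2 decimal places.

31.00

By inclusion–exclusion:
Individual areas: |Patch 1| = 14, |Patch 2| = 15, |Patch 3| = 6.
|Patch 1∩Patch 2| = 0 (no overlap).
|Patch 1∩Patch 3| = 0 (no overlap).
|Patch 2∩Patch 3|: x∈[5,7], y∈[5,7] → 2·2 = 4.
|Patch 1∩Patch 2∩Patch 3| = 0.
|Patch 1 ∪ Patch 2 ∪ Patch 3| = 35 − 4 + 0 = 31.00.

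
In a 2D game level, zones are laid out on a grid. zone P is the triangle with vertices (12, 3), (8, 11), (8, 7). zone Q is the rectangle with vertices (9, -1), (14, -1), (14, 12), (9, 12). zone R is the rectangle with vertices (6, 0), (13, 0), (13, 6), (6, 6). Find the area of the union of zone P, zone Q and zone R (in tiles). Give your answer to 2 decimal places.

86.50

By inclusion–exclusion:
Individual areas: |zone P| = 8, |zone Q| = 65, |zone R| = 42.
|zone P∩zone Q| = 4.5.
|zone P∩zone R| = 2.25.
|zone Q∩zone R|: x∈[9,13], y∈[0,6] → 4·6 = 24.
|zone P∩zone Q∩zone R| = 2.25.
|zone P ∪ zone Q ∪ zone R| = 115 − 30.75 + 2.25 = 86.50.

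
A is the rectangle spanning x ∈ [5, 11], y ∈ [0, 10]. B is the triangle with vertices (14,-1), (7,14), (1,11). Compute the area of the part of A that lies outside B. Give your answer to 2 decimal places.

|A| = 60, |A∩B| = 27.893.
|A ∖ B| = |A| − |A∩B| = 60 − 27.893 = 32.11.

32.11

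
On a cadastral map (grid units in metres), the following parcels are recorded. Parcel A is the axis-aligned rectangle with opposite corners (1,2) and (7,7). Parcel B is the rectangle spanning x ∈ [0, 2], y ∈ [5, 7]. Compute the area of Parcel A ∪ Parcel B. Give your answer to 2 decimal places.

By inclusion–exclusion:
Individual areas: |Parcel A| = 30, |Parcel B| = 4.
|Parcel A∩Parcel B|: x∈[1,2], y∈[5,7] → 1·2 = 2.
|Parcel A ∪ Parcel B| = 34 − 2 = 32.00.

32.00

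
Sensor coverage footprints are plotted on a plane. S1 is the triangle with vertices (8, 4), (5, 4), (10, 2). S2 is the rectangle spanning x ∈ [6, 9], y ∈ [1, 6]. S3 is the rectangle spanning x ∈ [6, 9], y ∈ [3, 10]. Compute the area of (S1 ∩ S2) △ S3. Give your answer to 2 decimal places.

|S1 ∩ S2| = 2.5.
|(S1 ∩ S2) ∩ S3| = 2.05.
|(S1 ∩ S2) △ S3| = 2.5 + 21 − 4.1 = 19.40.

19.40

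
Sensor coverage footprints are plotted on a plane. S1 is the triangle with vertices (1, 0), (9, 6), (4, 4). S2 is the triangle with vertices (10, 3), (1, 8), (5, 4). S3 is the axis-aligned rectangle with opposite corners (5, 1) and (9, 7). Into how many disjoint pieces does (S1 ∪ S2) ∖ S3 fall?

(S1 ∪ S2) ∖ S3 splits into 2 disjoint pieces (area 7.6984, area 0.1778).

2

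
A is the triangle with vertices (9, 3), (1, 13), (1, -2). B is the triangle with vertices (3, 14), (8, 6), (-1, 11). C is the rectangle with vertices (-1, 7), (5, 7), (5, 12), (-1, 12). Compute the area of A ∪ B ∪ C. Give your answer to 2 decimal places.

By inclusion–exclusion:
Individual areas: |A| = 60, |B| = 23.5, |C| = 30.
|A∩B| = 6.9064.
|A∩C| = 13.6.
|B∩C| = 14.8833.
|A∩B∩C| = 6.4889.
|A ∪ B ∪ C| = 113.5 − 35.3897 + 6.4889 = 84.60.

84.60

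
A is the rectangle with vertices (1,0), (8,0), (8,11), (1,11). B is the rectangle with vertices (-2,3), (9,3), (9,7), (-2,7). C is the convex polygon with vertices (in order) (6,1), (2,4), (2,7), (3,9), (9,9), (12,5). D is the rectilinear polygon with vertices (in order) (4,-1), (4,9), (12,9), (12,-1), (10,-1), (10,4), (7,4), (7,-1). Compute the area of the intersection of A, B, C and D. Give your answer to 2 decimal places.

The intersection is the polygon with vertices (8,7), (8,4), (7,4), (7,3), (4,3), (4,7).
By the shoelace formula its area is 15.00.

15.00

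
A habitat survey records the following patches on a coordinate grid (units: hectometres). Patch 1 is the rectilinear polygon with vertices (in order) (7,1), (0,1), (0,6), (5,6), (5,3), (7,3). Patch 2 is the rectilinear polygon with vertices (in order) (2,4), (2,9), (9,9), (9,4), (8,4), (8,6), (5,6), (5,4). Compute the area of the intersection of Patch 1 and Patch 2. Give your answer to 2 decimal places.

The intersection is the polygon with vertices (5,6), (5,4), (2,4), (2,6).
By the shoelace formula its area is 6.00.

6.00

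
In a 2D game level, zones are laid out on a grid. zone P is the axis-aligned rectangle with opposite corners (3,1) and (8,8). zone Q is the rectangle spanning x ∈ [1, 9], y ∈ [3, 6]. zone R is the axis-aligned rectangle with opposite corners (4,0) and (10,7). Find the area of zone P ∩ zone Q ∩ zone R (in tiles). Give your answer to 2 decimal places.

The intersection is the polygon with vertices (4,3), (4,6), (8,6), (8,3).
By the shoelace formula its area is 12.00.

12.00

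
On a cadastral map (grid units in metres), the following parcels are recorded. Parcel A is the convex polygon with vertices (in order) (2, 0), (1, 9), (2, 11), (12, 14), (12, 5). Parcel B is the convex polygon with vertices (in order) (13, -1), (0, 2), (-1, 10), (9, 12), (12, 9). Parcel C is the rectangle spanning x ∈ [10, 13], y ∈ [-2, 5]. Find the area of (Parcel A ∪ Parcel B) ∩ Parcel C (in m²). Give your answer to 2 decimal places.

15.16

The region (Parcel A ∪ Parcel B) ∩ Parcel C is the polygon with vertices (13,-1), (10,-0.308), (10,5), (12.4,5).
By the shoelace formula its area is 15.16.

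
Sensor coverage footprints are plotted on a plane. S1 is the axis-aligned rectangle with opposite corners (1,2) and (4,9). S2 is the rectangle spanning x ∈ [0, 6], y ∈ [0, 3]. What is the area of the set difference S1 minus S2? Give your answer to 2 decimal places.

|S1∩S2|: x∈[1,4], y∈[2,3] → 3·1 = 3.
|S1| = 21.
|S1 ∖ S2| = |S1| − |S1∩S2| = 21 − 3 = 18.00.

18.00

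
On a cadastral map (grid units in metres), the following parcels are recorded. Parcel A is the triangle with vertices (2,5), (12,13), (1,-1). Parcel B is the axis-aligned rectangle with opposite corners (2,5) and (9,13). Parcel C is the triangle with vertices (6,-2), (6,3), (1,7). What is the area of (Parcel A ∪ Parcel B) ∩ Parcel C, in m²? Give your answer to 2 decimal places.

4.52

The region (Parcel A ∪ Parcel B) ∩ Parcel C is the polygon with vertices (3.604,2.314), (2,5.2), (2,6.2), (4.86,3.912).
By the shoelace formula its area is 4.52.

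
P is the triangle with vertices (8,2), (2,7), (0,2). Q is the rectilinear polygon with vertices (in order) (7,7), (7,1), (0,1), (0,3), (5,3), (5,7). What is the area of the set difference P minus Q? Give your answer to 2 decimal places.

|P| = 20, |P∩Q| = 8.1333.
|P ∖ Q| = |P| − |P∩Q| = 20 − 8.1333 = 11.87.

11.87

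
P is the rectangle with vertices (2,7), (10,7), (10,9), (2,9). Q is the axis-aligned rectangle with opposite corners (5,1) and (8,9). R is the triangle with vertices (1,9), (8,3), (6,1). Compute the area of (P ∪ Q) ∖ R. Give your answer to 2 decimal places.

26.23

|P ∪ Q| = 34.
|(P ∪ Q) ∩ R| = 7.769.
|(P ∪ Q) ∖ R| = 34 − 7.769 = 26.23.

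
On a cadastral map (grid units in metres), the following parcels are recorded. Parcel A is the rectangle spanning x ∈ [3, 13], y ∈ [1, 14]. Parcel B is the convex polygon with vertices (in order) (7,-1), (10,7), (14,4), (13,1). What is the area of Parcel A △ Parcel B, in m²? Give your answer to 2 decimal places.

115.75

|Parcel A| = 130, |Parcel B| = 28.5, |Parcel A∩Parcel B| = 21.375.
|Parcel A △ Parcel B| = |Parcel A| + |Parcel B| − 2·|Parcel A∩Parcel B| = 130 + 28.5 − 42.75 = 115.75.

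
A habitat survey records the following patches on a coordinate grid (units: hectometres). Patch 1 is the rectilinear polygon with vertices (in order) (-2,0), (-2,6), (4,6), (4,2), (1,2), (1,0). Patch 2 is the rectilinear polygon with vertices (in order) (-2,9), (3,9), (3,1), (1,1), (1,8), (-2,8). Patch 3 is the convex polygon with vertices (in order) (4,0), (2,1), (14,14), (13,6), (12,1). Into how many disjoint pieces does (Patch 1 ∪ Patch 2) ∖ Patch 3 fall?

(Patch 1 ∪ Patch 2) ∖ Patch 3 is a single connected region.

1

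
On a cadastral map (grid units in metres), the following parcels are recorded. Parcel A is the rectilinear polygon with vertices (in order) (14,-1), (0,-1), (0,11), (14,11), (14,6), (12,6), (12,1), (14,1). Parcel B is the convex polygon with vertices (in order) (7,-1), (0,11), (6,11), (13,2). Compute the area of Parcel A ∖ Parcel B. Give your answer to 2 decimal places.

85.39

|Parcel A| = 158, |Parcel A∩Parcel B| = 72.6071.
|Parcel A ∖ Parcel B| = |Parcel A| − |Parcel A∩Parcel B| = 158 − 72.6071 = 85.39.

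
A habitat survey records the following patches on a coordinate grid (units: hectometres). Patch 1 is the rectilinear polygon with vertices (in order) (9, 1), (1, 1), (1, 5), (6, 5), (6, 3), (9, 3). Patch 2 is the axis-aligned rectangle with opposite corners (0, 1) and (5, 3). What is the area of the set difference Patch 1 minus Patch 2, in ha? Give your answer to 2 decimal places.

|Patch 1| = 26, |Patch 1∩Patch 2| = 8.
|Patch 1 ∖ Patch 2| = |Patch 1| − |Patch 1∩Patch 2| = 26 − 8 = 18.00.

18.00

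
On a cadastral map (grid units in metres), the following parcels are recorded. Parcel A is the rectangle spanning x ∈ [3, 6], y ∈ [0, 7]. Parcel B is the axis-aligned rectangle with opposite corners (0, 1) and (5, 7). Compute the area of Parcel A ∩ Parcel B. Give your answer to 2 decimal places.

12.00

|Parcel A∩Parcel B|: x∈[3,5], y∈[1,7] → 2·6 = 12.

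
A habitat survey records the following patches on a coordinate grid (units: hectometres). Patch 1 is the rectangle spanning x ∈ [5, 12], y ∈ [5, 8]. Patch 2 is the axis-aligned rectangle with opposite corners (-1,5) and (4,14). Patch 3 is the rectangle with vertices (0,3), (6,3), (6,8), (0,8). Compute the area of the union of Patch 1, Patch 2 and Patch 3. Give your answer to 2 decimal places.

By inclusion–exclusion:
Individual areas: |Patch 1| = 21, |Patch 2| = 45, |Patch 3| = 30.
|Patch 1∩Patch 2| = 0 (no overlap).
|Patch 1∩Patch 3|: x∈[5,6], y∈[5,8] → 1·3 = 3.
|Patch 2∩Patch 3|: x∈[0,4], y∈[5,8] → 4·3 = 12.
|Patch 1∩Patch 2∩Patch 3| = 0.
|Patch 1 ∪ Patch 2 ∪ Patch 3| = 96 − 15 + 0 = 81.00.

81.00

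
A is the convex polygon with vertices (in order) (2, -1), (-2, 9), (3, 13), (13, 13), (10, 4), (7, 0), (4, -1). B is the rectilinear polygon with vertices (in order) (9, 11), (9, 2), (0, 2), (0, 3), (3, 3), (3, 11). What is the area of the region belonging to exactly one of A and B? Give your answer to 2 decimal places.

85.53

|A| = 141, |B| = 57, |A∩B| = 56.2333.
|A △ B| = |A| + |B| − 2·|A∩B| = 141 + 57 − 112.4667 = 85.53.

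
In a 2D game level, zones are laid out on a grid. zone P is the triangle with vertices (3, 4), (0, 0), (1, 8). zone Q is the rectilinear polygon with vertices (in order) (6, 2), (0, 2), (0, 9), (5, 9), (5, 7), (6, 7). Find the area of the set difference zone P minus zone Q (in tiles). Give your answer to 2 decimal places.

1.25

|zone P| = 10, |zone P∩zone Q| = 8.75.
|zone P ∖ zone Q| = |zone P| − |zone P∩zone Q| = 10 − 8.75 = 1.25.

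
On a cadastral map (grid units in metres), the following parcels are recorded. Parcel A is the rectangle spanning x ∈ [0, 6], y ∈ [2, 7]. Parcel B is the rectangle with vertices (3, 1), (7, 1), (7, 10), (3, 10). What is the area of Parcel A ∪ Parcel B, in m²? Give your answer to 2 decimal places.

51.00

By inclusion–exclusion:
Individual areas: |Parcel A| = 30, |Parcel B| = 36.
|Parcel A∩Parcel B|: x∈[3,6], y∈[2,7] → 3·5 = 15.
|Parcel A ∪ Parcel B| = 66 − 15 = 51.00.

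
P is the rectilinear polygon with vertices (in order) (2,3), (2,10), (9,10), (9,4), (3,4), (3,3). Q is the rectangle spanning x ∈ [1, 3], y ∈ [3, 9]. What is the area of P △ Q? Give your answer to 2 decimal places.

43.00

|P| = 43, |Q| = 12, |P∩Q| = 6.
|P △ Q| = |P| + |Q| − 2·|P∩Q| = 43 + 12 − 12 = 43.00.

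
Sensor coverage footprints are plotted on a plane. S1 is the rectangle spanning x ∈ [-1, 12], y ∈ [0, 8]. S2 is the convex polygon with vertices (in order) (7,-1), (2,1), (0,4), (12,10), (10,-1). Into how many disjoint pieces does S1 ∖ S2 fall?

S1 ∖ S2 splits into 2 disjoint pieces (area 8.7273, area 30.25).

2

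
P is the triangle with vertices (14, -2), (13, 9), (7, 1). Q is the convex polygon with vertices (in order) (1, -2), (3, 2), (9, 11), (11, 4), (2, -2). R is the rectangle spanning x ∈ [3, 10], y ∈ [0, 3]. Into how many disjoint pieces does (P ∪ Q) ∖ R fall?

2

(P ∪ Q) ∖ R splits into 2 disjoint pieces (area 57.3966, area 5).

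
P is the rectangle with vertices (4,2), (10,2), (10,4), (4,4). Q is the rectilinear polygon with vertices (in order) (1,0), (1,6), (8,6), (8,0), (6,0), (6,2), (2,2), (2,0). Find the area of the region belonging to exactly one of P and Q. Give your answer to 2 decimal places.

|P| = 12, |Q| = 34, |P∩Q| = 8.
|P △ Q| = |P| + |Q| − 2·|P∩Q| = 12 + 34 − 16 = 30.00.

30.00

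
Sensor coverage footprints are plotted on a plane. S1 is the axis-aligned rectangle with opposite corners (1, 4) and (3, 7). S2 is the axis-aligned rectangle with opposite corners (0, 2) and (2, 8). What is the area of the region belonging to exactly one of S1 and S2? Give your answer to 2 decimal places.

12.00

|S1∩S2|: x∈[1,2], y∈[4,7] → 1·3 = 3.
|S1 △ S2| = |S1| + |S2| − 2·|S1∩S2| = 6 + 12 − 6 = 12.00.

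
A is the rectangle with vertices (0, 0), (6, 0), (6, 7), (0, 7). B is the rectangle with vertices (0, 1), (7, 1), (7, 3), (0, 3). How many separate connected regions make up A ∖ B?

A ∖ B splits into 2 disjoint pieces (area 6, area 24).

2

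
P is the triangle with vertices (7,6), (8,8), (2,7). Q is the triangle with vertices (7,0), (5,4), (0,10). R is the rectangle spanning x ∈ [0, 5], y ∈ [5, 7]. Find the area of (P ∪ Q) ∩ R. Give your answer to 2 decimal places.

The region (P ∪ Q) ∩ R is the polygon with vertices (2.6,6.88), (4.167,5), (3.5,5), (2.116,6.977), (2,7), (5,7), (5,6.4).
By the shoelace formula its area is 1.94.

1.94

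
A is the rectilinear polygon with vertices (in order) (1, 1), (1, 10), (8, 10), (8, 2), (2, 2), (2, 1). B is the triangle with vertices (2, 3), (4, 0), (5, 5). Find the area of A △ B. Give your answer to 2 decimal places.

|A| = 57, |B| = 6.5, |A∩B| = 4.7667.
|A △ B| = |A| + |B| − 2·|A∩B| = 57 + 6.5 − 9.5333 = 53.97.

53.97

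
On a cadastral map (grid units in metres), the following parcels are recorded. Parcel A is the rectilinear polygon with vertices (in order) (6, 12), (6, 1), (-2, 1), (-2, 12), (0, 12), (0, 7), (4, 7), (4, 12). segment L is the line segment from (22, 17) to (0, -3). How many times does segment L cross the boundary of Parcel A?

2

The segment meets the boundary at (4.4,1), (6,2.455).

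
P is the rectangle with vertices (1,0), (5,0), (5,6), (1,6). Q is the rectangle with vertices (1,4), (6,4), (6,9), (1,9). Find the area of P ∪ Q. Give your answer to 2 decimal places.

41.00

By inclusion–exclusion:
Individual areas: |P| = 24, |Q| = 25.
|P∩Q|: x∈[1,5], y∈[4,6] → 4·2 = 8.
|P ∪ Q| = 49 − 8 = 41.00.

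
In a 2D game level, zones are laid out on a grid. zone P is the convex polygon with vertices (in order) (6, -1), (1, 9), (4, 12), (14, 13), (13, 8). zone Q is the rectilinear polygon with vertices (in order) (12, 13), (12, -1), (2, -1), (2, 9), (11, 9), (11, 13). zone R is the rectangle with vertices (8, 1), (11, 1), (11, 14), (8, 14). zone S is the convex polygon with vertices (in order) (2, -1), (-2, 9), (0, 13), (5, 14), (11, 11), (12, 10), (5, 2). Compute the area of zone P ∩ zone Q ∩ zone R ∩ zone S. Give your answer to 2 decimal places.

5.57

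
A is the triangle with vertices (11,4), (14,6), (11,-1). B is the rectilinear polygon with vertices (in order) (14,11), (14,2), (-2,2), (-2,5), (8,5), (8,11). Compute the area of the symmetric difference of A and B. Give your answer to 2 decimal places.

|A| = 7.5, |B| = 84, |A∩B| = 5.5714.
|A △ B| = |A| + |B| − 2·|A∩B| = 7.5 + 84 − 11.1429 = 80.36.

80.36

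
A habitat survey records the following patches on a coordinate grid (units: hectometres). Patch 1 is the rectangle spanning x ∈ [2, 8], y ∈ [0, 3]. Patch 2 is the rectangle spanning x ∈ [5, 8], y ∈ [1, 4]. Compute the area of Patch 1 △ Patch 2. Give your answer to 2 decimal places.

15.00

|Patch 1∩Patch 2|: x∈[5,8], y∈[1,3] → 3·2 = 6.
|Patch 1 △ Patch 2| = |Patch 1| + |Patch 2| − 2·|Patch 1∩Patch 2| = 18 + 9 − 12 = 15.00.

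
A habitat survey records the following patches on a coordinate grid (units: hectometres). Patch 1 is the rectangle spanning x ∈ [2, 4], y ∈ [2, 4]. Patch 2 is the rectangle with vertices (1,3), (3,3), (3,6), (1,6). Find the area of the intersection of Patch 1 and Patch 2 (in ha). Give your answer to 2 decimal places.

|Patch 1∩Patch 2|: x∈[2,3], y∈[3,4] → 1·1 = 1.

1.00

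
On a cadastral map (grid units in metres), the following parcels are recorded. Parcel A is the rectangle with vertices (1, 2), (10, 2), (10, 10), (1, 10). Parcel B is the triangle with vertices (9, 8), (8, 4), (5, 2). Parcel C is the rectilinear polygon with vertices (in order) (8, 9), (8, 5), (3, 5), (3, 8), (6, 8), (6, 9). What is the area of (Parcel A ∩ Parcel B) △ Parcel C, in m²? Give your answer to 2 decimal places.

|Parcel A ∩ Parcel B| = 5.
|(Parcel A ∩ Parcel B) ∩ Parcel C| = 0.75.
|(Parcel A ∩ Parcel B) △ Parcel C| = 5 + 17 − 1.5 = 20.50.

20.50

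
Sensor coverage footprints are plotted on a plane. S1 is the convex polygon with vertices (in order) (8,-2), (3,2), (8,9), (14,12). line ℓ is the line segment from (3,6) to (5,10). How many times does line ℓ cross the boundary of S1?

The segment lies entirely outside S1 and never meets its boundary.

0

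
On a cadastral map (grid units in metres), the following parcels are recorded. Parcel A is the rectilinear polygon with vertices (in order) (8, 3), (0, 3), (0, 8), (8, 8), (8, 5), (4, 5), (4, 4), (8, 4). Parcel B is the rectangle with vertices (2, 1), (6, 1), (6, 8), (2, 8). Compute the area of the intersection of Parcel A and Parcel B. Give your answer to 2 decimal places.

The intersection is the polygon with vertices (2,3), (2,8), (6,8), (6,5), (4,5), (4,4), (6,4), (6,3).
By the shoelace formula its area is 18.00.

18.00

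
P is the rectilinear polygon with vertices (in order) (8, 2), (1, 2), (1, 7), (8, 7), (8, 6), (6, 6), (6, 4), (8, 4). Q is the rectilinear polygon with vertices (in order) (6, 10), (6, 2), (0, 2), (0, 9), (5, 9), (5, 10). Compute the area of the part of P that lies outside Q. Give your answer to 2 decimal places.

6.00

|P| = 31, |P∩Q| = 25.
|P ∖ Q| = |P| − |P∩Q| = 31 − 25 = 6.00.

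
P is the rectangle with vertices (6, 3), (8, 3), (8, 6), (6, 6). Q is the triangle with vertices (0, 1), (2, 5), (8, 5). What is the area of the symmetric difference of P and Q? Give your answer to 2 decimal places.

16.00

|P| = 6, |Q| = 12, |P∩Q| = 1.
|P △ Q| = |P| + |Q| − 2·|P∩Q| = 6 + 12 − 2 = 16.00.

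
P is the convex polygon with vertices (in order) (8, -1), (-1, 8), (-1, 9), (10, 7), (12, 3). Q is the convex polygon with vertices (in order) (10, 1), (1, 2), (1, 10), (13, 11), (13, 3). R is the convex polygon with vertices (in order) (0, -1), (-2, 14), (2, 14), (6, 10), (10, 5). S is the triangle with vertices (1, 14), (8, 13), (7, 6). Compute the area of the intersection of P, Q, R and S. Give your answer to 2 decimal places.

1.20

The intersection is the polygon with vertices (7.215,7.506), (7,6), (5.658,7.79).
By the shoelace formula its area is 1.20.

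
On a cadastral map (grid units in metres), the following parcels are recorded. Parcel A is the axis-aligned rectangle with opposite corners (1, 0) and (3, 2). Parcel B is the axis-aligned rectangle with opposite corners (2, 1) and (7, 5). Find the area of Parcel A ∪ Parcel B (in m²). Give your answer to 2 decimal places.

By inclusion–exclusion:
Individual areas: |Parcel A| = 4, |Parcel B| = 20.
|Parcel A∩Parcel B|: x∈[2,3], y∈[1,2] → 1·1 = 1.
|Parcel A ∪ Parcel B| = 24 − 1 = 23.00.

23.00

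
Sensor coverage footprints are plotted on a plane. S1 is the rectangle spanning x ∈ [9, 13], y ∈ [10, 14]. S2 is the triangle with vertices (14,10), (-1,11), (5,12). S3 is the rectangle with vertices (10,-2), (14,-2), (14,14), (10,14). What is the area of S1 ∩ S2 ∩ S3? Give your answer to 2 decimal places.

The intersection is the polygon with vertices (10,10.267), (10,10.889), (13,10.222), (13,10.067).
By the shoelace formula its area is 1.17.

1.17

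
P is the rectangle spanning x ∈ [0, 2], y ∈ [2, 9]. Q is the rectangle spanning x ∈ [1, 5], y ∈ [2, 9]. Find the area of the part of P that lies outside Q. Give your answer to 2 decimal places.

|P∩Q|: x∈[1,2], y∈[2,9] → 1·7 = 7.
|P| = 14.
|P ∖ Q| = |P| − |P∩Q| = 14 − 7 = 7.00.

7.00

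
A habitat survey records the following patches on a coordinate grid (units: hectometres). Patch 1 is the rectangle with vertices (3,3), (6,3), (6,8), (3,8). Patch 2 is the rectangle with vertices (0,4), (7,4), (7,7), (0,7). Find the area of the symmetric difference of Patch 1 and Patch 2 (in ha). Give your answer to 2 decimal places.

18.00

|Patch 1∩Patch 2|: x∈[3,6], y∈[4,7] → 3·3 = 9.
|Patch 1 △ Patch 2| = |Patch 1| + |Patch 2| − 2·|Patch 1∩Patch 2| = 15 + 21 − 18 = 18.00.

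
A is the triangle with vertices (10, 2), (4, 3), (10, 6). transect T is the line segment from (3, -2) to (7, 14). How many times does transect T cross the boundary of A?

The segment meets the boundary at (4.286,3.143), (4.24,2.96).

2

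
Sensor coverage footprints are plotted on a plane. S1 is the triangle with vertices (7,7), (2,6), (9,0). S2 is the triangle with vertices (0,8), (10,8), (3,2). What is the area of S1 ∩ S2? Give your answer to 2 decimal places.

9.47

The intersection is the polygon with vertices (2,6), (7,7), (7.361,5.738), (4.833,3.571).
By the shoelace formula its area is 9.47.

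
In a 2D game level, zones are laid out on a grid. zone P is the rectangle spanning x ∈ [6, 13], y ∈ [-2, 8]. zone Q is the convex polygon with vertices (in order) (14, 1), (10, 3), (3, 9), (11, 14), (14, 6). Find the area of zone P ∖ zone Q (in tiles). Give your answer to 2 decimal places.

39.61

|zone P| = 70, |zone P∩zone Q| = 30.3929.
|zone P ∖ zone Q| = |zone P| − |zone P∩zone Q| = 70 − 30.3929 = 39.61.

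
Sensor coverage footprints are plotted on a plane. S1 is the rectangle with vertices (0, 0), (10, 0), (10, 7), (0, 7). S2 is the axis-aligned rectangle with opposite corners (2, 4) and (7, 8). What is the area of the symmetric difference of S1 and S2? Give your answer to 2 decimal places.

|S1∩S2|: x∈[2,7], y∈[4,7] → 5·3 = 15.
|S1 △ S2| = |S1| + |S2| − 2·|S1∩S2| = 70 + 20 − 30 = 60.00.

60.00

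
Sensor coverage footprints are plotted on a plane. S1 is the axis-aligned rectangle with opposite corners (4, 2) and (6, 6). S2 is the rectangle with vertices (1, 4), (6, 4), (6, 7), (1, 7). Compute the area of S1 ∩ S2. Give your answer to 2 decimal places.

4.00

|S1∩S2|: x∈[4,6], y∈[4,6] → 2·2 = 4.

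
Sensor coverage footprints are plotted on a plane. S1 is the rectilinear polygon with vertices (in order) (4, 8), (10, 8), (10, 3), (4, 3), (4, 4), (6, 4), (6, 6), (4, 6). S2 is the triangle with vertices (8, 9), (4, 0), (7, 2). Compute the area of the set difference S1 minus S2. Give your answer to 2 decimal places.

|S1| = 26, |S1∩S2| = 5.2222.
|S1 ∖ S2| = |S1| − |S1∩S2| = 26 − 5.2222 = 20.78.

20.78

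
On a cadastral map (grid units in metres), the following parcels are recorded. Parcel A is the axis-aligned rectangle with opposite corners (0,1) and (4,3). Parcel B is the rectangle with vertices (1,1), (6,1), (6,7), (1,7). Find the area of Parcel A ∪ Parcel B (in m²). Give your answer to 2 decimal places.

32.00

By inclusion–exclusion:
Individual areas: |Parcel A| = 8, |Parcel B| = 30.
|Parcel A∩Parcel B|: x∈[1,4], y∈[1,3] → 3·2 = 6.
|Parcel A ∪ Parcel B| = 38 − 6 = 32.00.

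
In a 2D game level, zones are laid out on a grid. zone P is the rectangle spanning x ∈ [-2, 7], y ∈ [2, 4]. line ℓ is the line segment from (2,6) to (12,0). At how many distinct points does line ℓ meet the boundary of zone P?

The segment meets the boundary at (7,3), (5.333,4).

2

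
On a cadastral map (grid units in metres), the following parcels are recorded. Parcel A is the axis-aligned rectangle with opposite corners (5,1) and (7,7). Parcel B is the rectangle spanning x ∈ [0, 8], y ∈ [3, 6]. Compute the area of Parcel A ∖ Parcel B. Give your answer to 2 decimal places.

6.00

|Parcel A∩Parcel B|: x∈[5,7], y∈[3,6] → 2·3 = 6.
|Parcel A| = 12.
|Parcel A ∖ Parcel B| = |Parcel A| − |Parcel A∩Parcel B| = 12 − 6 = 6.00.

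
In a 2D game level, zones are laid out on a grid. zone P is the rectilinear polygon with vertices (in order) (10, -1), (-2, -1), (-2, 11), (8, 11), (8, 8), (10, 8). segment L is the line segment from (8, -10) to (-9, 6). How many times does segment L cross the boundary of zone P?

The segment meets the boundary at (-2,-0.588), (-1.562,-1).

2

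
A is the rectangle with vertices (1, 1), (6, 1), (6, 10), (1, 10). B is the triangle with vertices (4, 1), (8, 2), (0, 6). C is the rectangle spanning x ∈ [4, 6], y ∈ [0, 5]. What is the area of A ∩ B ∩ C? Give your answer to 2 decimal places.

4.50

The intersection is the polygon with vertices (4,1), (4,4), (6,3), (6,1.5).
By the shoelace formula its area is 4.50.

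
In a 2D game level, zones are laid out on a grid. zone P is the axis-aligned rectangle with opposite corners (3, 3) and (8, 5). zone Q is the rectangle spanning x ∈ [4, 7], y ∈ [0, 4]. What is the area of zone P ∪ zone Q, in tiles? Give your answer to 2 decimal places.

By inclusion–exclusion:
Individual areas: |zone P| = 10, |zone Q| = 12.
|zone P∩zone Q|: x∈[4,7], y∈[3,4] → 3·1 = 3.
|zone P ∪ zone Q| = 22 − 3 = 19.00.

19.00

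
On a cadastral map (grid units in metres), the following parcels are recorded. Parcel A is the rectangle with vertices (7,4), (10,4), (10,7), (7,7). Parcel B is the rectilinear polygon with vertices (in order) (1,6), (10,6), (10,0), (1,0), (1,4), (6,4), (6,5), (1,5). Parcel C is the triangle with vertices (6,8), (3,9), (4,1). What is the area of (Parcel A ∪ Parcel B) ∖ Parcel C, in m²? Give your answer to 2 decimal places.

|Parcel A ∪ Parcel B| = 52.
|(Parcel A ∪ Parcel B) ∩ Parcel C| = 3.6964.
|(Parcel A ∪ Parcel B) ∖ Parcel C| = 52 − 3.6964 = 48.30.

48.30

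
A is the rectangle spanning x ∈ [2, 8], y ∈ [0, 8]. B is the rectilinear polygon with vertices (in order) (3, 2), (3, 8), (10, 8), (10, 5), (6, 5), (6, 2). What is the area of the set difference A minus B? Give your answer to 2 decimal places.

24.00

|A| = 48, |A∩B| = 24.
|A ∖ B| = |A| − |A∩B| = 48 − 24 = 24.00.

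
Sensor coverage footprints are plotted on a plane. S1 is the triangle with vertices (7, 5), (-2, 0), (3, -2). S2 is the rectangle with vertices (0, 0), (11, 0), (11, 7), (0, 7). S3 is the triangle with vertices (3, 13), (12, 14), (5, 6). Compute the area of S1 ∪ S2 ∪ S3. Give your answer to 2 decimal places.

116.17

By inclusion–exclusion:
Individual areas: |S1| = 21.5, |S2| = 77, |S3| = 32.5.
|S1∩S2| = 14.246.
|S1∩S3| = 0.
|S2∩S3| = 0.5804.
|S1∩S2∩S3| = 0.
|S1 ∪ S2 ∪ S3| = 131 − 14.8264 + 0 = 116.17.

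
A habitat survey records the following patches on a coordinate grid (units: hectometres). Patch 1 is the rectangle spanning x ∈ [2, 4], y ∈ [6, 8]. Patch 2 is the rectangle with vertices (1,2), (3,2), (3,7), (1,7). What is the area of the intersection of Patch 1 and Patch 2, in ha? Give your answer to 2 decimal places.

|Patch 1∩Patch 2|: x∈[2,3], y∈[6,7] → 1·1 = 1.

1.00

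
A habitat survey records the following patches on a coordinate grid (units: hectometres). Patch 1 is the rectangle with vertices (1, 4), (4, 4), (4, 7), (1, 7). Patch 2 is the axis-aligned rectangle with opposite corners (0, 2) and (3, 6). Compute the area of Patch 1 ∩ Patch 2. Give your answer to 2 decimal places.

|Patch 1∩Patch 2|: x∈[1,3], y∈[4,6] → 2·2 = 4.

4.00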